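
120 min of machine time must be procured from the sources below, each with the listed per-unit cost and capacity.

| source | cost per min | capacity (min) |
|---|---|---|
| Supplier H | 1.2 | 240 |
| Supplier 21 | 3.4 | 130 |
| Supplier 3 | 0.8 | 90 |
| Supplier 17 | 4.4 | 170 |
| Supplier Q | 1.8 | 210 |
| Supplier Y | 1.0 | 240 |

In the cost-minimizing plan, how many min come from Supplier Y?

Use sources in increasing cost order.
Supplier 3 at 0.8: take all 90 min — 30 still needed.
Supplier Y (1.0): take the remaining 30 — done.
Supplier H, Supplier Q, Supplier 21, Supplier 17: unused.

30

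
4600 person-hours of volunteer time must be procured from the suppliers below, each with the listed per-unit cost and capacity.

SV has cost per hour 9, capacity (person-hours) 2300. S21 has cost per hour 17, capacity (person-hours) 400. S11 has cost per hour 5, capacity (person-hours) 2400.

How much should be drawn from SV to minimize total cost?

2200

Use suppliers in increasing cost order.
Take 2400 from S11 at 5 ; need 2200 more.
SV at 9: take 2200 of its 2300 ; requirement met.
S21: unused.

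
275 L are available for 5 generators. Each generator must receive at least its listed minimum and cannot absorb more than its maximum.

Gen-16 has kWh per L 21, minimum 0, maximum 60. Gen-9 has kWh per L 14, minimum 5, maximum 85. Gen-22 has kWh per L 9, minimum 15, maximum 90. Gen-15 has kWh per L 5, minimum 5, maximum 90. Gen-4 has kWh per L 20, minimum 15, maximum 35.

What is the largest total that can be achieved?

Meeting every minimum uses 0+5+15+5+15 = 40 L, leaving 235.
Order the generators by kWh per L: Gen-16 21 > Gen-4 20 > Gen-9 14 > Gen-22 9 > Gen-15 5.
Gen-16: +60 to 60 (cap) → 175 left.
Give Gen-4 20 more to hit its cap of 35 → 155 left.
Gen-9 takes 80 more to reach its cap of 85 → 75 left.
Give Gen-22 75 more to hit its cap of 90 → 0 left.
Total = 21×60 + 14×85 + 9×90 + 5×5 + 20×35 = 3985.

3985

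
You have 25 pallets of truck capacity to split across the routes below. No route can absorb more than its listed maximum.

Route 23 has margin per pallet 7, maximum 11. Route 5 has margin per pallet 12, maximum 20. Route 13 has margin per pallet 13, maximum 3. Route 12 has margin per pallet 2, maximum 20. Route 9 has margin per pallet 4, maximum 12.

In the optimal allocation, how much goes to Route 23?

2

Highest margin per pallet first: Route 13 13 > Route 5 12 > Route 23 7 > Route 9 4 > Route 12 2.
Route 13 takes 3 to reach its cap of 3 — 22 left.
Give Route 5 20 to hit its cap of 20 — 2 left.
Only 2 left; Route 23 takes them to reach 2.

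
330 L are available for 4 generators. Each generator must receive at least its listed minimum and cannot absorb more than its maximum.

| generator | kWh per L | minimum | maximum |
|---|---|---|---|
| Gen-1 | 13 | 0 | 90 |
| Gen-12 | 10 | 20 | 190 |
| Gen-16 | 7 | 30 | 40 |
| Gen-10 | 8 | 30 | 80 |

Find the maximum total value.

3420

Meeting every minimum uses 0+20+30+30 = 80 L, leaving 250.
Rank by kWh per L: Gen-1 13 > Gen-12 10 > Gen-10 8 > Gen-16 7.
Gen-1 takes 90 more to reach its cap of 90 ; 160 left.
Only 160 left; Gen-12 takes them to reach 180.
Total = 13×90 + 10×180 + 7×30 + 8×30 = 3420.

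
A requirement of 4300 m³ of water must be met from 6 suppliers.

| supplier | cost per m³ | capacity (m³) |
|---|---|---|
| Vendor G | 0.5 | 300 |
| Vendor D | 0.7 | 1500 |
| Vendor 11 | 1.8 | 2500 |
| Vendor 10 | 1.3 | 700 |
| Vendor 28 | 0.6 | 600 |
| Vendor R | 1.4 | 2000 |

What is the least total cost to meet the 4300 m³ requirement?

Fill from the cheapest supplier first.
Take 300 from Vendor G at 0.5 — need 4000 more.
Vendor 28 at 0.6: take all 600 m³ — 3400 still needed.
Take 1500 from Vendor D at 0.7 — need 1900 more.
Vendor 10 (1.3): use full 700 — 1200 m³ to go.
Take 1200 from Vendor R at 1.4 to finish.
Vendor 11: unused.
Cost = 300×0.5 + 600×0.6 + 1500×0.7 + 700×1.3 + 1200×1.4 = 4150.

4150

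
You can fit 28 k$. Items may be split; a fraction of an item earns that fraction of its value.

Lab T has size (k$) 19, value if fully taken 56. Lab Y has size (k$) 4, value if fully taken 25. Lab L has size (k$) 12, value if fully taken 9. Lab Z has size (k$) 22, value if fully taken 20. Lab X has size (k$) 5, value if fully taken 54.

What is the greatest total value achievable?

Rank by value-to-size ratio: Lab X 54/5≈10.8, Lab Y 25/4≈6.25, Lab T 56/19≈2.95, Lab Z 20/22≈0.909, Lab L 9/12≈0.75.
Lab X: take in full, 5 k$ for value 54 → 23 left.
Lab Y: take in full, 4 k$ for value 25 → 19 left.
All 19 k$ of Lab T fit (value 56) → 0 remain.
Total value = 135.

135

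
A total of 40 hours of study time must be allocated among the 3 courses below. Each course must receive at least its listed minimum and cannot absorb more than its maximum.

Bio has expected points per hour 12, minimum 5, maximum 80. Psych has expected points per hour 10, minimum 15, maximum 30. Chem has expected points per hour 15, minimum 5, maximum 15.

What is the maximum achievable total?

Meeting every minimum uses 5+15+5 = 25 hours, leaving 15.
Rank by expected points per hour: Chem 15 > Bio 12 > Psych 10.
Chem: +10 to 15 (cap) — 5 left.
Bio has room for 75 more but only 5 remain, so it gets 10.
Total = 12×10 + 10×15 + 15×15 = 495.

495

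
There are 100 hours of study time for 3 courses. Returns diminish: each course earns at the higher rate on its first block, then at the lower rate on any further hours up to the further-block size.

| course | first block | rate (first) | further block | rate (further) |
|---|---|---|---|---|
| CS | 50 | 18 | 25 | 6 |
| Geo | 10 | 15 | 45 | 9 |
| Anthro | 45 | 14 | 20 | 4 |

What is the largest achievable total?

Treat each block as its own option and order by rate: CS/tier1 18 > Geo/tier1 15 > Anthro/tier1 14 > Geo/tier2 9 > CS/tier2 6 > Anthro/tier2 4.
CS/tier1 (18): +50 → 50 left.
Geo tier1 at 15: fill all 10 → 40 left.
Anthro tier1 at 14: only 40 left, fill 40.
Total = 18×50 + 15×10 + 14×40 = 1610.

1610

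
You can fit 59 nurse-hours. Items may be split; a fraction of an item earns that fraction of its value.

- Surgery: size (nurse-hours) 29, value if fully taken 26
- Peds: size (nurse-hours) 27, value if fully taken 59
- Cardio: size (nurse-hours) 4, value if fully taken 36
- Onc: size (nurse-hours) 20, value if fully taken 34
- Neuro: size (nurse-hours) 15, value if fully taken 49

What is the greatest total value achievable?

166.1

Sort by value density: Cardio 36/4≈9, Neuro 49/15≈3.27, Peds 59/27≈2.19, Onc 34/20≈1.7, Surgery 26/29≈0.897.
Take all of Cardio (4 nurse-hours, value 36) ; 55 nurse-hours left.
All 15 nurse-hours of Neuro fit (value 49) ; 40 remain.
All 27 nurse-hours of Peds fit (value 59) ; 13 remain.
Only 13 nurse-hours remain; take 13/20 of Onc for value 34×13/20 = 22.1.
Total value = 166.1.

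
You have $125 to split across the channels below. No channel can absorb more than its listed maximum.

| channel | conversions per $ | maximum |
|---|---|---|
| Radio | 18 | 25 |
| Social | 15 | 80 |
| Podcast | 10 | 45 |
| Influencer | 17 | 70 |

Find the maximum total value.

2090

Order the channels by conversions per $: Radio 18 > Influencer 17 > Social 15 > Podcast 10.
Radio: +25 to 25 (cap) — 100 left.
Influencer takes 70 to reach its cap of 70 — 30 left.
Only 30 left; Social takes them to reach 30.
Total = 18×25 + 15×30 + 17×70 = 2090.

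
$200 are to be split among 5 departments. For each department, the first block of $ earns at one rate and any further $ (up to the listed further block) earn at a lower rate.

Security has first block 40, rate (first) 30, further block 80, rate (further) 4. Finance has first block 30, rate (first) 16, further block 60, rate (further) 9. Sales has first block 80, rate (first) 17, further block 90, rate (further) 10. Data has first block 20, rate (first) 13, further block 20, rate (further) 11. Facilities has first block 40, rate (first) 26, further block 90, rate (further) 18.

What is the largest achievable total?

4370

Rank every tier by rate: Security/tier1 30 > Facilities/tier1 26 > Facilities/tier2 18 > Sales/tier1 17 > Finance/tier1 16 > Data/tier1 13 > Data/tier2 11 > Sales/tier2 10 > Finance/tier2 9 > Security/tier2 4.
Fill Security tier1 block (40 at 30) → 160 left.
Facilities/tier1 (26): +40 → 120 left.
Facilities tier2 at 18: fill all 90 → 30 left.
30 remain; put them into Sales tier1 at 17.
Total = 30×40 + 26×40 + 18×90 + 17×30 = 4370.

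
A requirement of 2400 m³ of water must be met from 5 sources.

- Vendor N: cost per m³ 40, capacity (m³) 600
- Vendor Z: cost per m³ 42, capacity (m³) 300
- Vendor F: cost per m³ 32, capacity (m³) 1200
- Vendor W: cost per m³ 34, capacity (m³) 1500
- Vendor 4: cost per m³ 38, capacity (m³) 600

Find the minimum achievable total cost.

79200

Cheapest first:
Vendor F at 32: take all 1200 m³ → 1200 still needed.
Vendor W at 34: take 1200 of its 1500 → requirement met.
Vendor 4, Vendor N, Vendor Z: unused.
Cost = 1200×32 + 1200×34 = 79200.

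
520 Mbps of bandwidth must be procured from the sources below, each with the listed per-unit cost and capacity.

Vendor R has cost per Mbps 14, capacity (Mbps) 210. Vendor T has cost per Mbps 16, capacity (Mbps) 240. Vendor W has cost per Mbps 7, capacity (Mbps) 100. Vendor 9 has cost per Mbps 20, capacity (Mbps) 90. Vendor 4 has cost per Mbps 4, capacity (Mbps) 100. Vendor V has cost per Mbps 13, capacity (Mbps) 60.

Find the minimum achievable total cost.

Cheapest first:
Vendor 4 at 4: take all 100 Mbps → 420 still needed.
Vendor W (7): use full 100 → 320 Mbps to go.
Vendor V (13): use full 60 → 260 Mbps to go.
Vendor R (14): use full 210 → 50 Mbps to go.
Vendor T (16): take the remaining 50 → done.
Vendor 9: unused.
Cost = 100×4 + 100×7 + 60×13 + 210×14 + 50×16 = 5620.

5620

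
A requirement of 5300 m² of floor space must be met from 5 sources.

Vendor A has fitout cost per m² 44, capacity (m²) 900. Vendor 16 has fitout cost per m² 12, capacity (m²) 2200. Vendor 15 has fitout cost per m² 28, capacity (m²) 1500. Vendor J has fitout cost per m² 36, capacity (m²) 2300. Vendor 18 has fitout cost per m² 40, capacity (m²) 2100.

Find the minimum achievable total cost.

126000

Cheapest first:
Take 2200 from Vendor 16 at 12 ; need 3100 more.
Vendor 15 at 28: take all 1500 m² ; 1600 still needed.
Vendor J at 36: take 1600 of its 2300 ; requirement met.
Vendor 18, Vendor A: unused.
Cost = 2200×12 + 1500×28 + 1600×36 = 126000.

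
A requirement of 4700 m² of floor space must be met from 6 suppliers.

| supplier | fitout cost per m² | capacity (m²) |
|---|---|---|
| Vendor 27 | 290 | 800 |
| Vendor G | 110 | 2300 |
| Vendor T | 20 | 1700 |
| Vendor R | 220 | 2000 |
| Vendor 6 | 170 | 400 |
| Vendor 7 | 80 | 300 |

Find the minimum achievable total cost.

Fill from the cheapest supplier first.
Take 1700 from Vendor T at 20 — need 3000 more.
Vendor 7 (80): use full 300 — 2700 m² to go.
Vendor G at 110: take all 2300 m² — 400 still needed.
Take 400 from Vendor 6 at 170 — need 0 more.
Vendor R, Vendor 27: unused.
Cost = 1700×20 + 300×80 + 2300×110 + 400×170 = 379000.

379000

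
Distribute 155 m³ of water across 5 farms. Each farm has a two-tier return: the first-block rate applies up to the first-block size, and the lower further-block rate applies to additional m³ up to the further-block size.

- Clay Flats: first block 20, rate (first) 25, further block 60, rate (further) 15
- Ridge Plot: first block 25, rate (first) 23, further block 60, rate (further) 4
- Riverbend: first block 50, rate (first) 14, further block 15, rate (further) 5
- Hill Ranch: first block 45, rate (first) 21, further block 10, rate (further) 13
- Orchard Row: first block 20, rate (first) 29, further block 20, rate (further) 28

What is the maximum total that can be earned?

3535

Rank every tier by rate: Orchard Row/tier1 29 > Orchard Row/tier2 28 > Clay Flats/tier1 25 > Ridge Plot/tier1 23 > Hill Ranch/tier1 21 > Clay Flats/tier2 15 > Riverbend/tier1 14 > Hill Ranch/tier2 13 > Riverbend/tier2 5 > Ridge Plot/tier2 4.
Fill Orchard Row tier1 block (20 at 29) ; 135 left.
Orchard Row/tier2 (28): +20 ; 115 left.
Fill Clay Flats tier1 block (20 at 25) ; 95 left.
Ridge Plot/tier1 (23): +25 ; 70 left.
Hill Ranch tier1 at 21: fill all 45 ; 25 left.
Clay Flats/tier2: +25 of 60 at 15; pool empty.
Total = 29×20 + 28×20 + 25×20 + 23×25 + 21×45 + 15×25 = 3535.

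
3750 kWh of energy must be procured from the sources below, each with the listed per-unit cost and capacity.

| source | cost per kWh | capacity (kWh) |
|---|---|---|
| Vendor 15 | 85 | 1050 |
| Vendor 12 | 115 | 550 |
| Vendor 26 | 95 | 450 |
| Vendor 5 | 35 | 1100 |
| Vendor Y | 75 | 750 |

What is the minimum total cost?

272750

Use sources in increasing cost order.
Vendor 5 (35): use full 1100 ; 2650 kWh to go.
Vendor Y (75): use full 750 ; 1900 kWh to go.
Vendor 15 (85): use full 1050 ; 850 kWh to go.
Take 450 from Vendor 26 at 95 ; need 400 more.
Vendor 12 (115): take the remaining 400 ; done.
Cost = 1100×35 + 750×75 + 1050×85 + 450×95 + 400×115 = 272750.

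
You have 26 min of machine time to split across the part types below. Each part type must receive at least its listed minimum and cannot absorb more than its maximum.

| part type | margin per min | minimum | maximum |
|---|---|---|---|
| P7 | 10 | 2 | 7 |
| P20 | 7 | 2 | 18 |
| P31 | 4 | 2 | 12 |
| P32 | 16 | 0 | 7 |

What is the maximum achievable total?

260

Meeting every minimum uses 2+2+2+0 = 6 min, leaving 20.
Highest margin per min first: P32 16 > P7 10 > P20 7 > P31 4.
P32: +7 to 7 (cap) → 13 left.
Give P7 5 more to hit its cap of 7 → 8 left.
P20 has room for 16 more but only 8 remain, so it gets 10.
Total = 10×7 + 7×10 + 4×2 + 16×7 = 260.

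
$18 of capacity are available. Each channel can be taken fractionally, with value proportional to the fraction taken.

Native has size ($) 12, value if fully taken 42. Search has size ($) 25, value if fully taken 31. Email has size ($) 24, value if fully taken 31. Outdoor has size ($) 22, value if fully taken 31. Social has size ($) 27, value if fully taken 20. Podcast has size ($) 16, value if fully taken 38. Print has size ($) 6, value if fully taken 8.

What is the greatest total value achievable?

Sort by value density: Native 42/12≈3.5, Podcast 38/16≈2.38, Outdoor 31/22≈1.41, Print 8/6≈1.33, Email 31/24≈1.29, Search 31/25≈1.24, Social 20/27≈0.741.
Take all of Native (12 $, value 42) → 6 $ left.
6 $ left: a 6/16 share of Podcast gives 38×6/16 = 14.25.
Total value = 56.25.

56.25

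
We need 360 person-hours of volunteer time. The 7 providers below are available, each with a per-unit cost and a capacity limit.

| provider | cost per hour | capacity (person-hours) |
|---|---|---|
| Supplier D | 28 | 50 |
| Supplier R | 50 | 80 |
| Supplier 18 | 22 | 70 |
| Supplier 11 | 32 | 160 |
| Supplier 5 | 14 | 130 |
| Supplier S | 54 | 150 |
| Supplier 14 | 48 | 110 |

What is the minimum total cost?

Use providers in increasing cost order.
Take 130 from Supplier 5 at 14 ; need 230 more.
Supplier 18 at 22: take all 70 person-hours ; 160 still needed.
Supplier D at 28: take all 50 person-hours ; 110 still needed.
Supplier 11 at 32: take 110 of its 160 ; requirement met.
Supplier 14, Supplier R, Supplier S: unused.
Cost = 130×14 + 70×22 + 50×28 + 110×32 = 8280.

8280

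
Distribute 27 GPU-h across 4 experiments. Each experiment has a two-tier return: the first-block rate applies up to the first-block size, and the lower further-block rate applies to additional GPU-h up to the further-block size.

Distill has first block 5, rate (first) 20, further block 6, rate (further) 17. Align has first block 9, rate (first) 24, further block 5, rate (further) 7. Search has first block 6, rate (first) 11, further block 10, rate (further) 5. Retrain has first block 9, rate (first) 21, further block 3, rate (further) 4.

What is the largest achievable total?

Treat each block as its own option and order by rate: Align/tier1 24 > Retrain/tier1 21 > Distill/tier1 20 > Distill/tier2 17 > Search/tier1 11 > Align/tier2 7 > Search/tier2 5 > Retrain/tier2 4.
Align tier1 at 24: fill all 9 — 18 left.
Retrain tier1 at 21: fill all 9 — 9 left.
Distill/tier1 (20): +5 — 4 left.
Distill tier2 at 17: only 4 left, fill 4.
Total = 24×9 + 21×9 + 20×5 + 17×4 = 573.

573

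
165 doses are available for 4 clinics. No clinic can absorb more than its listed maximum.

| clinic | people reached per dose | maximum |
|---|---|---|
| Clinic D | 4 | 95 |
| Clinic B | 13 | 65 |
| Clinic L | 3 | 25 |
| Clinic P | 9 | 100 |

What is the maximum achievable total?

Rank by people reached per dose: Clinic B 13 > Clinic P 9 > Clinic D 4 > Clinic L 3.
Give Clinic B 65 to hit its cap of 65 → 100 left.
Clinic P: +100 to 100 (cap) → 0 left.
Total = 13×65 + 9×100 = 1745.

1745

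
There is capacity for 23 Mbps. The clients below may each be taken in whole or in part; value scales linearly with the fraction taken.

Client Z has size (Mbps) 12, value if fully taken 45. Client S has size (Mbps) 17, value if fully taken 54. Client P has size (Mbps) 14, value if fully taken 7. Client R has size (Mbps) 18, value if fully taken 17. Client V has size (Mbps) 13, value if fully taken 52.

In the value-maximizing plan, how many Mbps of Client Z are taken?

Best value per unit of size first: Client V 52/13≈4, Client Z 45/12≈3.75, Client S 54/17≈3.18, Client R 17/18≈0.944, Client P 7/14≈0.5.
Take all of Client V (13 Mbps, value 52) ; 10 Mbps left.
Only 10 Mbps remain; take 10/12 of Client Z for value 45×10/12 = 37.5.

10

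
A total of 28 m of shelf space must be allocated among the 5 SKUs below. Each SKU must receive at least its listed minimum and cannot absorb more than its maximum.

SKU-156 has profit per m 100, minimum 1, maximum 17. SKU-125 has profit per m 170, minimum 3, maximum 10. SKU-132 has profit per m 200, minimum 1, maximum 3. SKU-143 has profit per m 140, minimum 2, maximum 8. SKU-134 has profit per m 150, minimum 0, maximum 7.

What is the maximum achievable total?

Meeting every minimum uses 1+3+1+2+0 = 7 m, leaving 21.
Rank by profit per m: SKU-132 200 > SKU-125 170 > SKU-134 150 > SKU-143 140 > SKU-156 100.
SKU-132: +2 to 3 (cap) — 19 left.
SKU-125: +7 to 10 (cap) — 12 left.
SKU-134: +7 to 7 (cap) — 5 left.
SKU-143: +5 (room for 6) → 7. Pool exhausted.
Total = 100×1 + 170×10 + 200×3 + 140×7 + 150×7 = 4430.

4430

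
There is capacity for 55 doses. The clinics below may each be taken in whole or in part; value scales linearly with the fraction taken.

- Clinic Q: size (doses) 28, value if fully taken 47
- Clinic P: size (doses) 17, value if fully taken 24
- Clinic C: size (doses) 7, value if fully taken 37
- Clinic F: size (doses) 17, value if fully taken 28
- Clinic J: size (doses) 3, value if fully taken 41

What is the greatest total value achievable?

Best value per unit of size first: Clinic J 41/3≈13.7, Clinic C 37/7≈5.29, Clinic Q 47/28≈1.68, Clinic F 28/17≈1.65, Clinic P 24/17≈1.41.
Take all of Clinic J (3 doses, value 41) → 52 doses left.
Take all of Clinic C (7 doses, value 37) → 45 doses left.
Take all of Clinic Q (28 doses, value 47) → 17 doses left.
All 17 doses of Clinic F fit (value 28) → 0 remain.
Total value = 153.

153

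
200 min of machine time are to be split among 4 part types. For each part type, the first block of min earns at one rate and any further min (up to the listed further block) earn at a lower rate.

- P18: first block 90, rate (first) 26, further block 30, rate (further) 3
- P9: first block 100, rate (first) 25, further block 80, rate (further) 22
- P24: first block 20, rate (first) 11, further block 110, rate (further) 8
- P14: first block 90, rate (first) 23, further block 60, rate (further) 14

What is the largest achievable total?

Rank every tier by rate: P18/first 26 > P9/first 25 > P14/first 23 > P9/second 22 > P14/second 14 > P24/first 11 > P24/second 8 > P18/second 3.
P18/first (26): +90 → 110 left.
P9/first (25): +100 → 10 left.
P14/first: +10 of 90 at 23; pool empty.
Total = 26×90 + 25×100 + 23×10 = 5070.

5070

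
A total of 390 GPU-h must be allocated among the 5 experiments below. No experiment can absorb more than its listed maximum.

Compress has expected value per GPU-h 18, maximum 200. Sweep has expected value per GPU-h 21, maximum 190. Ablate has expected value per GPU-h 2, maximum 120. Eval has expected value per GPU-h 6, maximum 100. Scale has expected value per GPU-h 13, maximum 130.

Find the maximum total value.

Rank by expected value per GPU-h: Sweep 21 > Compress 18 > Scale 13 > Eval 6 > Ablate 2.
Sweep: +190 to 190 (cap) — 200 left.
Compress: +200 to 200 (cap) — 0 left.
Total = 18×200 + 21×190 = 7590.

7590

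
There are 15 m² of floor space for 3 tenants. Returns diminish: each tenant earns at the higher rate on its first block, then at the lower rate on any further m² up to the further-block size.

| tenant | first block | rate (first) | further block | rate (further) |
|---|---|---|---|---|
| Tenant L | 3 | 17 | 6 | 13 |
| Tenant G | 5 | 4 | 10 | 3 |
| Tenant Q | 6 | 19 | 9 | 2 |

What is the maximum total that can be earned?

Order all 6 blocks by rate: Tenant Q/T1 19 > Tenant L/T1 17 > Tenant L/T2 13 > Tenant G/T1 4 > Tenant G/T2 3 > Tenant Q/T2 2.
Fill Tenant Q T1 block (6 at 19) → 9 left.
Fill Tenant L T1 block (3 at 17) → 6 left.
Fill Tenant L T2 block (6 at 13) → 0 left.
Total = 19×6 + 17×3 + 13×6 = 243.

243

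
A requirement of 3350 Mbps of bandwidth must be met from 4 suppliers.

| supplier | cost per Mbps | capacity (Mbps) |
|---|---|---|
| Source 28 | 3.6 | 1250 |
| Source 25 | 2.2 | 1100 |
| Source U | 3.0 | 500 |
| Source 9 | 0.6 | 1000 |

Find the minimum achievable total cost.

7220

Cheapest first:
Source 9 (0.6): use full 1000 — 2350 Mbps to go.
Source 25 at 2.2: take all 1100 Mbps — 1250 still needed.
Source U at 3.0: take all 500 Mbps — 750 still needed.
Source 28 (3.6): take the remaining 750 — done.
Cost = 1000×0.6 + 1100×2.2 + 500×3.0 + 750×3.6 = 7220.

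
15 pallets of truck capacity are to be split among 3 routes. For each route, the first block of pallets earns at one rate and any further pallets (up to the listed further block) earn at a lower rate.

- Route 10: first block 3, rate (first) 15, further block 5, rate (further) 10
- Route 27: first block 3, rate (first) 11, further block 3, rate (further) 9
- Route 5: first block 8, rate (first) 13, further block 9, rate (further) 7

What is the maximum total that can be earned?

Rank every tier by rate: Route 10/tier1 15 > Route 5/tier1 13 > Route 27/tier1 11 > Route 10/tier2 10 > Route 27/tier2 9 > Route 5/tier2 7.
Fill Route 10 tier1 block (3 at 15) — 12 left.
Route 5 tier1 at 13: fill all 8 — 4 left.
Route 27 tier1 at 11: fill all 3 — 1 left.
Route 10/tier2: +1 of 5 at 10; pool empty.
Total = 15×3 + 13×8 + 11×3 + 10×1 = 192.

192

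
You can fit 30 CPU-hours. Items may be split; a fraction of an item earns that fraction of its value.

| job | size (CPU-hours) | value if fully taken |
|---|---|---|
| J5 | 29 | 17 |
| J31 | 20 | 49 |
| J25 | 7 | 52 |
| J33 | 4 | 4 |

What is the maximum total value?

104

Best value per unit of size first: J25 52/7≈7.43, J31 49/20≈2.45, J33 4/4≈1, J5 17/29≈0.586.
Take all of J25 (7 CPU-hours, value 52) ; 23 CPU-hours left.
Take all of J31 (20 CPU-hours, value 49) ; 3 CPU-hours left.
Fill the last 3 CPU-hours with part of J33: 3/4 of it earns 3.
Total value = 104.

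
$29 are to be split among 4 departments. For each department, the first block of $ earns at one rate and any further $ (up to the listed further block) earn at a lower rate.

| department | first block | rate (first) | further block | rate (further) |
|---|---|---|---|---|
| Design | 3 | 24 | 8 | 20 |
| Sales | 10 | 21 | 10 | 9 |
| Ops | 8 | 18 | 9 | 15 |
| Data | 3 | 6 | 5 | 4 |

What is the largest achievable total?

Treat each block as its own option and order by rate: Design/first 24 > Sales/first 21 > Design/second 20 > Ops/first 18 > Ops/second 15 > Sales/second 9 > Data/first 6 > Data/second 4.
Fill Design first block (3 at 24) — 26 left.
Sales/first (21): +10 — 16 left.
Fill Design second block (8 at 20) — 8 left.
Ops first at 18: fill all 8 — 0 left.
Total = 24×3 + 21×10 + 20×8 + 18×8 = 586.

586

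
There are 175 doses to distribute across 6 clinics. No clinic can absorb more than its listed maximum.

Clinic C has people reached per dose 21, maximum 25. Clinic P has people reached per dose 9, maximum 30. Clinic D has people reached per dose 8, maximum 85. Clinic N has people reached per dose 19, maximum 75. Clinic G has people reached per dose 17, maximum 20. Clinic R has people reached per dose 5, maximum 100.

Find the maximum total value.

Highest people reached per dose first: Clinic C 21 > Clinic N 19 > Clinic G 17 > Clinic P 9 > Clinic D 8 > Clinic R 5.
Clinic C: +25 to 25 (cap) ; 150 left.
Clinic N takes 75 to reach its cap of 75 ; 75 left.
Clinic G: +20 to 20 (cap) ; 55 left.
Clinic P: +30 to 30 (cap) ; 25 left.
Only 25 left; Clinic D takes them to reach 25.
Total = 21×25 + 9×30 + 8×25 + 19×75 + 17×20 = 2760.

2760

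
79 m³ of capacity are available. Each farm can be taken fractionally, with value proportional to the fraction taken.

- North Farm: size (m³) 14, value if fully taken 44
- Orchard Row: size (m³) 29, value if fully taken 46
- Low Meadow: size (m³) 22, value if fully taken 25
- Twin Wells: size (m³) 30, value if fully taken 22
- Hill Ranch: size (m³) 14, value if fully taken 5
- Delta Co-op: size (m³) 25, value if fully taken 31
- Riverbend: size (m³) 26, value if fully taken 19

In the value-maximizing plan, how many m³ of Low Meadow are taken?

Rank by value-to-size ratio: North Farm 44/14≈3.14, Orchard Row 46/29≈1.59, Delta Co-op 31/25≈1.24, Low Meadow 25/22≈1.14, Twin Wells 22/30≈0.733, Riverbend 19/26≈0.731, Hill Ranch 5/14≈0.357.
North Farm: take in full, 14 m³ for value 44 → 65 left.
All 29 m³ of Orchard Row fit (value 46) → 36 remain.
Take all of Delta Co-op (25 m³, value 31) → 11 m³ left.
Fill the last 11 m³ with part of Low Meadow: 11/22 of it earns 12.5.

11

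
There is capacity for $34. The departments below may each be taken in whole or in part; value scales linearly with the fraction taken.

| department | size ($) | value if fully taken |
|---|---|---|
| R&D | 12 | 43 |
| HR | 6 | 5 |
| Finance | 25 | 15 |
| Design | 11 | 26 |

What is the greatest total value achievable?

Rank by value-to-size ratio: R&D 43/12≈3.58, Design 26/11≈2.36, HR 5/6≈0.833, Finance 15/25≈0.6.
Take all of R&D (12 $, value 43) → 22 $ left.
All 11 $ of Design fit (value 26) → 11 remain.
HR: take in full, 6 $ for value 5 → 5 left.
Fill the last 5 $ with part of Finance: 5/25 of it earns 3.
Total value = 77.

77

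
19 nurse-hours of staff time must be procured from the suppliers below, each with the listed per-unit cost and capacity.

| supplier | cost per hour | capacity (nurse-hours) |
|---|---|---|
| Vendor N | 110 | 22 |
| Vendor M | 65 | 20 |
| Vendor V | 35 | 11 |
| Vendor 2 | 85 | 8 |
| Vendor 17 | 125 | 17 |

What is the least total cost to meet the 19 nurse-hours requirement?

Cheapest first:
Take 11 from Vendor V at 35 ; need 8 more.
Vendor M at 65: take 8 of its 20 ; requirement met.
Vendor 2, Vendor N, Vendor 17: unused.
Cost = 11×35 + 8×65 = 905.

905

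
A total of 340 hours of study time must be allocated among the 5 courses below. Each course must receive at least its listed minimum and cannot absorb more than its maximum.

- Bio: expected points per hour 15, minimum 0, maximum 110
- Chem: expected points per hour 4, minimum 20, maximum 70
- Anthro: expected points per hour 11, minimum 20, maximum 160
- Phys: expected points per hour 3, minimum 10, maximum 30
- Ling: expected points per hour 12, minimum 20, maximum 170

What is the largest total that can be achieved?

4130

Meeting every minimum uses 0+20+20+10+20 = 70 hours, leaving 270.
Rank by expected points per hour: Bio 15 > Ling 12 > Anthro 11 > Chem 4 > Phys 3.
Bio takes 110 more to reach its cap of 110 → 160 left.
Ling takes 150 more to reach its cap of 170 → 10 left.
Anthro has room for 140 more but only 10 remain, so it gets 30.
Total = 15×110 + 4×20 + 11×30 + 3×10 + 12×170 = 4130.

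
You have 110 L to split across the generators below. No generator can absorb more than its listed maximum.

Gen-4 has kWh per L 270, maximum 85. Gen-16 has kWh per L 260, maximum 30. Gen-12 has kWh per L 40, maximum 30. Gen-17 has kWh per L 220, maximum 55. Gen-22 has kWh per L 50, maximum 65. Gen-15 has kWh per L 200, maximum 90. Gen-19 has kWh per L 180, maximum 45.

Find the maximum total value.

29450

Rank by kWh per L: Gen-4 270 > Gen-16 260 > Gen-17 220 > Gen-15 200 > Gen-19 180 > Gen-22 50 > Gen-12 40.
Gen-4: +85 to 85 (cap) — 25 left.
Only 25 left; Gen-16 takes them to reach 25.
Total = 270×85 + 260×25 = 29450.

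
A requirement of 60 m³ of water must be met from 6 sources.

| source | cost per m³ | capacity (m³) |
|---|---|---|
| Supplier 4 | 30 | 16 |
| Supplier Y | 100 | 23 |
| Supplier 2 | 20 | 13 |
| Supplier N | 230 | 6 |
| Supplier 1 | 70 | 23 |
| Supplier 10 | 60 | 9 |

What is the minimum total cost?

Use sources in increasing cost order.
Supplier 2 (20): use full 13 → 47 m³ to go.
Take 16 from Supplier 4 at 30 → need 31 more.
Supplier 10 (60): use full 9 → 22 m³ to go.
Supplier 1 (70): take the remaining 22 → done.
Supplier Y, Supplier N: unused.
Cost = 13×20 + 16×30 + 9×60 + 22×70 = 2820.

2820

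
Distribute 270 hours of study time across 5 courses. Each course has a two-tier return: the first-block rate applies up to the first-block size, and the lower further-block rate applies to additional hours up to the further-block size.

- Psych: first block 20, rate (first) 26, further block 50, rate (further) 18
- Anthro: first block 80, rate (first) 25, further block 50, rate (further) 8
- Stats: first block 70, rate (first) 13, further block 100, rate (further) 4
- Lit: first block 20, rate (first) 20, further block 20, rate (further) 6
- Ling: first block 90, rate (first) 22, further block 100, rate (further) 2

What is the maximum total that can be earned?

Rank every tier by rate: Psych/T1 26 > Anthro/T1 25 > Ling/T1 22 > Lit/T1 20 > Psych/T2 18 > Stats/T1 13 > Anthro/T2 8 > Lit/T2 6 > Stats/T2 4 > Ling/T2 2.
Psych/T1 (26): +20 — 250 left.
Anthro T1 at 25: fill all 80 — 170 left.
Ling T1 at 22: fill all 90 — 80 left.
Fill Lit T1 block (20 at 20) — 60 left.
Psych T2 at 18: fill all 50 — 10 left.
10 remain; put them into Stats T1 at 13.
Total = 26×20 + 25×80 + 22×90 + 20×20 + 18×50 + 13×10 = 5930.

5930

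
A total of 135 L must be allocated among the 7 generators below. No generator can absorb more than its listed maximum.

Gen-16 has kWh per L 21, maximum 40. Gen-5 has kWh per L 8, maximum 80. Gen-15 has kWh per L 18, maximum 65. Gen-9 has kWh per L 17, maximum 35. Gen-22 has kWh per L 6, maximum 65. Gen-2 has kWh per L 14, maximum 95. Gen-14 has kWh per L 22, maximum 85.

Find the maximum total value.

2890

Order the generators by kWh per L: Gen-14 22 > Gen-16 21 > Gen-15 18 > Gen-9 17 > Gen-2 14 > Gen-5 8 > Gen-22 6.
Gen-14: +85 to 85 (cap) ; 50 left.
Give Gen-16 40 to hit its cap of 40 ; 10 left.
Gen-15 has room for 65 but only 10 remain, so it gets 10.
Total = 21×40 + 18×10 + 22×85 = 2890.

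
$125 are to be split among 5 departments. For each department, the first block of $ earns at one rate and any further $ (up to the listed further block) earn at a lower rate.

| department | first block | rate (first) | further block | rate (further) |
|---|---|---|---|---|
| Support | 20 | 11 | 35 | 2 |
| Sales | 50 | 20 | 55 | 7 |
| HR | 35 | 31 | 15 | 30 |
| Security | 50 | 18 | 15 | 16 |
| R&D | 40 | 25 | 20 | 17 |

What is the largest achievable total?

3235

Order all 10 blocks by rate: HR/first 31 > HR/second 30 > R&D/first 25 > Sales/first 20 > Security/first 18 > R&D/second 17 > Security/second 16 > Support/first 11 > Sales/second 7 > Support/second 2.
Fill HR first block (35 at 31) ; 90 left.
HR/second (30): +15 ; 75 left.
Fill R&D first block (40 at 25) ; 35 left.
35 remain; put them into Sales first at 20.
Total = 31×35 + 30×15 + 25×40 + 20×35 = 3235.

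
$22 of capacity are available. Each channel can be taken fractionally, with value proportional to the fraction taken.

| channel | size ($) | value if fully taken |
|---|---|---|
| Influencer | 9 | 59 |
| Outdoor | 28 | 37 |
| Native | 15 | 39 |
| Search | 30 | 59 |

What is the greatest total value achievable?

92.8

Best value per unit of size first: Influencer 59/9≈6.56, Native 39/15≈2.6, Search 59/30≈1.97, Outdoor 37/28≈1.32.
Take all of Influencer (9 $, value 59) ; 13 $ left.
Fill the last 13 $ with part of Native: 13/15 of it earns 33.8.
Total value = 92.8.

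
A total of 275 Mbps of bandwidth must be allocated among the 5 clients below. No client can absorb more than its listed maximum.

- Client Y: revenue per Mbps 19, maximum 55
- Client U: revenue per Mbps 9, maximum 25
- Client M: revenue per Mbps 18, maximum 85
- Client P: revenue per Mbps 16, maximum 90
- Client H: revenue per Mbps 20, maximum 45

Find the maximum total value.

4915

Highest revenue per Mbps first: Client H 20 > Client Y 19 > Client M 18 > Client P 16 > Client U 9.
Client H takes 45 to reach its cap of 45 → 230 left.
Client Y: +55 to 55 (cap) → 175 left.
Client M: +85 to 85 (cap) → 90 left.
Client P takes 90 to reach its cap of 90 → 0 left.
Total = 19×55 + 18×85 + 16×90 + 20×45 = 4915.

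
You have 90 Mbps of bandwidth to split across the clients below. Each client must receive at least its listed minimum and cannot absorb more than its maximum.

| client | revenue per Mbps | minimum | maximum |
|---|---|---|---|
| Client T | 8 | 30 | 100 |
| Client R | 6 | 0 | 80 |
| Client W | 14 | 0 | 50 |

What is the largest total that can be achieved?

Meeting every minimum uses 30+0+0 = 30 Mbps, leaving 60.
Rank by revenue per Mbps: Client W 14 > Client T 8 > Client R 6.
Client W takes 50 more to reach its cap of 50 → 10 left.
Only 10 left; Client T takes them to reach 40.
Total = 8×40 + 14×50 = 1020.

1020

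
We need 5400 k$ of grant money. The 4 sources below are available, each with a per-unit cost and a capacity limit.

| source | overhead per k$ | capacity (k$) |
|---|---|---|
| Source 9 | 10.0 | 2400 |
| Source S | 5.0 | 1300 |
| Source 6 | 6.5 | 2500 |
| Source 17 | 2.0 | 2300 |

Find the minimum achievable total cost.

22800

Cheapest first:
Source 17 (2.0): use full 2300 → 3100 k$ to go.
Source S (5.0): use full 1300 → 1800 k$ to go.
Source 6 (6.5): take the remaining 1800 → done.
Source 9: unused.
Cost = 2300×2.0 + 1300×5.0 + 1800×6.5 = 22800.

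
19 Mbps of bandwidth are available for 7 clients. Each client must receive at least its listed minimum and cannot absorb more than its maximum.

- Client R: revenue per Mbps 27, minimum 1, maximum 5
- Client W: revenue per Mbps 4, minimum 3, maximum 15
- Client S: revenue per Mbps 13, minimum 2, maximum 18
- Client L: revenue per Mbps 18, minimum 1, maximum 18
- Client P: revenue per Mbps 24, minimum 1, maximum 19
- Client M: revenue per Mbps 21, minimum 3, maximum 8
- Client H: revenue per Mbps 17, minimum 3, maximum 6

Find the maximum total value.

Meeting every minimum uses 1+3+2+1+1+3+3 = 14 Mbps, leaving 5.
Highest revenue per Mbps first: Client R 27 > Client P 24 > Client M 21 > Client L 18 > Client H 17 > Client S 13 > Client W 4.
Give Client R 4 more to hit its cap of 5 ; 1 left.
Client P has room for 18 more but only 1 remain, so it gets 2.
Total = 27×5 + 4×3 + 13×2 + 18×1 + 24×2 + 21×3 + 17×3 = 353.

353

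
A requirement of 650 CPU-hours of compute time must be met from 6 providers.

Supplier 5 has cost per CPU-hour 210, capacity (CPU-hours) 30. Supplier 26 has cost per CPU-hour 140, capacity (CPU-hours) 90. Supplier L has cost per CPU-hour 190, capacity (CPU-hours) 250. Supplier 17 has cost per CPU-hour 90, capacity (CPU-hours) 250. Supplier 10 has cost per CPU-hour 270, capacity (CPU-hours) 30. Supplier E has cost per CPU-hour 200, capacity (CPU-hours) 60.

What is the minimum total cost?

94600

Cheapest first:
Take 250 from Supplier 17 at 90 ; need 400 more.
Supplier 26 at 140: take all 90 CPU-hours ; 310 still needed.
Supplier L (190): use full 250 ; 60 CPU-hours to go.
Take 60 from Supplier E at 200 ; need 0 more.
Supplier 5, Supplier 10: unused.
Cost = 250×90 + 90×140 + 250×190 + 60×200 = 94600.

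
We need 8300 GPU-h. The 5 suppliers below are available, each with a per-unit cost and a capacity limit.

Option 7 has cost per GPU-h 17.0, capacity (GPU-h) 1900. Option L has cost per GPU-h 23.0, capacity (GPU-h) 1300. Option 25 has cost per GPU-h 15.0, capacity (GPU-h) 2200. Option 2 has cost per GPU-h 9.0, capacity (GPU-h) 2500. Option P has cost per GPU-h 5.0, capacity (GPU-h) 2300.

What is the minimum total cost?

89100

Fill from the cheapest supplier first.
Take 2300 from Option P at 5.0 → need 6000 more.
Take 2500 from Option 2 at 9.0 → need 3500 more.
Option 25 at 15.0: take all 2200 GPU-h → 1300 still needed.
Option 7 at 17.0: take 1300 of its 1900 → requirement met.
Option L: unused.
Cost = 2300×5.0 + 2500×9.0 + 2200×15.0 + 1300×17.0 = 89100.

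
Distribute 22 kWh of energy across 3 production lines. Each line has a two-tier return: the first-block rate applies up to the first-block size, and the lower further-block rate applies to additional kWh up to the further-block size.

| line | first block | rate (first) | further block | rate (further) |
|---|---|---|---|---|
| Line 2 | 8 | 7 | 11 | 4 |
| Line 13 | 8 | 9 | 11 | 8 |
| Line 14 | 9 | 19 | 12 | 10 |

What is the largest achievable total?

Order all 6 blocks by rate: Line 14/T1 19 > Line 14/T2 10 > Line 13/T1 9 > Line 13/T2 8 > Line 2/T1 7 > Line 2/T2 4.
Line 14 T1 at 19: fill all 9 — 13 left.
Line 14/T2 (10): +12 — 1 left.
Line 13 T1 at 9: only 1 left, fill 1.
Total = 19×9 + 10×12 + 9×1 = 300.

300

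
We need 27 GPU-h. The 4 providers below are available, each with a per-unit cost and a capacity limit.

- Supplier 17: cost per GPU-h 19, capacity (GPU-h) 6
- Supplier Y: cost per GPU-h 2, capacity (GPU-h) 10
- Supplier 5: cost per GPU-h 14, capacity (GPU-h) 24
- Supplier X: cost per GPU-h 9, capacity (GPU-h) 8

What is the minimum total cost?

218

Fill from the cheapest provider first.
Supplier Y at 2: take all 10 GPU-h — 17 still needed.
Take 8 from Supplier X at 9 — need 9 more.
Supplier 5 (14): take the remaining 9 — done.
Supplier 17: unused.
Cost = 10×2 + 8×9 + 9×14 = 218.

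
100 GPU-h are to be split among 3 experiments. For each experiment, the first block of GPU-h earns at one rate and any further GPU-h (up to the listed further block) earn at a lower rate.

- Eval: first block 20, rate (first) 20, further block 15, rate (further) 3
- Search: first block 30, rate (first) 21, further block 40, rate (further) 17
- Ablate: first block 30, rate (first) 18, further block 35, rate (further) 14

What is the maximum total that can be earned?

Rank every tier by rate: Search/tier1 21 > Eval/tier1 20 > Ablate/tier1 18 > Search/tier2 17 > Ablate/tier2 14 > Eval/tier2 3.
Fill Search tier1 block (30 at 21) ; 70 left.
Eval tier1 at 20: fill all 20 ; 50 left.
Ablate/tier1 (18): +30 ; 20 left.
Search/tier2: +20 of 40 at 17; pool empty.
Total = 21×30 + 20×20 + 18×30 + 17×20 = 1910.

1910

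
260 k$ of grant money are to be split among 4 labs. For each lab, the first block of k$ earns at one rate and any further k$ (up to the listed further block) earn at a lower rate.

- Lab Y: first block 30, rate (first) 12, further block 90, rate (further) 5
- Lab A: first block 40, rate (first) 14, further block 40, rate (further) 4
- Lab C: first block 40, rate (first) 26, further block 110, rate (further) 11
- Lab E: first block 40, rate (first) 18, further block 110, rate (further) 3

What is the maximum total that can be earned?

3890

Treat each block as its own option and order by rate: Lab C/T1 26 > Lab E/T1 18 > Lab A/T1 14 > Lab Y/T1 12 > Lab C/T2 11 > Lab Y/T2 5 > Lab A/T2 4 > Lab E/T2 3.
Lab C/T1 (26): +40 ; 220 left.
Lab E/T1 (18): +40 ; 180 left.
Fill Lab A T1 block (40 at 14) ; 140 left.
Lab Y T1 at 12: fill all 30 ; 110 left.
Lab C T2 at 11: fill all 110 ; 0 left.
Total = 26×40 + 18×40 + 14×40 + 12×30 + 11×110 = 3890.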